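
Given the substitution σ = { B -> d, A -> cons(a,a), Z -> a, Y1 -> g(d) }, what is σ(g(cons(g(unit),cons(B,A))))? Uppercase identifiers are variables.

g(cons(g(unit),cons(d,cons(a,a))))

Replace each occurrence of B with d.
Replace each occurrence of A with cons(a,a).
Result: g(cons(g(unit),cons(d,cons(a,a)))).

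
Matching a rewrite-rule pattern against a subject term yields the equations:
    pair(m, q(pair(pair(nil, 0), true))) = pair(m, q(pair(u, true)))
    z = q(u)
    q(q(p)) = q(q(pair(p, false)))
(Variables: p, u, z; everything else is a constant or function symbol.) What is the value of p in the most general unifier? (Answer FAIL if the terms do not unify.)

FAIL

Decompose pair/2: m = m,  q(pair(pair(nil, 0), true)) = q(pair(u, true)).
Delete trivial equation m = m.
Decompose q/1: pair(pair(nil, 0), true) = pair(u, true).
Decompose pair/2: pair(nil, 0) = u,  true = true.
Bind u := pair(nil, 0); substituting into the one remaining equation that mentions u gives: z = q(pair(nil, 0)).
Delete trivial equation true = true.
Bind z := q(pair(nil, 0)); no other remaining equation mentions z.
Decompose q/1: q(p) = q(pair(p, false)).
Decompose q/1: p = pair(p, false).
Occurs check fails: p occurs in pair(p, false); the equation p = pair(p, false) has no finite solution.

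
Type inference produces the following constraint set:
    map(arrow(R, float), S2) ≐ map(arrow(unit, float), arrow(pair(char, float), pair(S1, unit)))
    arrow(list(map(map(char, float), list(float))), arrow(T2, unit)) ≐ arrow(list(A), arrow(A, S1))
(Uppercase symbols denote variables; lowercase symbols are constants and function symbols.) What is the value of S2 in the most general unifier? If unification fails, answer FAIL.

arrow(pair(char, float), pair(unit, unit))

Decompose map/2: arrow(R, float) ≐ arrow(unit, float),  S2 ≐ arrow(pair(char, float), pair(S1, unit)).
Decompose arrow/2: R ≐ unit,  float ≐ float.
Bind R := unit; no other remaining equation mentions R.
Delete trivial equation float ≐ float.
Bind S2 := arrow(pair(char, float), pair(S1, unit)); no other remaining equation mentions S2.
Decompose arrow/2: list(map(map(char, float), list(float))) ≐ list(A),  arrow(T2, unit) ≐ arrow(A, S1).
Decompose list/1: map(map(char, float), list(float)) ≐ A.
Bind A := map(map(char, float), list(float)); substituting into the remaining equation gives: arrow(T2, unit) ≐ arrow(map(map(char, float), list(float)), S1).
Decompose arrow/2: T2 ≐ map(map(char, float), list(float)),  unit ≐ S1.
Bind T2 := map(map(char, float), list(float)); no other remaining equation mentions T2.
Bind S1 := unit. Substituting into the earlier binding gives S2 := arrow(pair(char, float), pair(unit, unit)).
MGU = { R -> unit, S2 -> arrow(pair(char, float), pair(unit, unit)), A -> map(map(char, float), list(float)), T2 -> map(map(char, float), list(float)), S1 -> unit }, so S2 -> arrow(pair(char, float), pair(unit, unit)).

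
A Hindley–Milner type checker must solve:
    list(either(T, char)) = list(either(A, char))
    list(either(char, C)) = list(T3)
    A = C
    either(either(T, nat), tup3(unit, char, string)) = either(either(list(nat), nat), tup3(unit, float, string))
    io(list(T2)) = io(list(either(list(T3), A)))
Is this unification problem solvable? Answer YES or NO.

NO

Decompose list/1: either(T, char) = either(A, char).
Decompose either/2: T = A,  char = char.
Bind T := A; substituting into the one remaining equation that mentions T gives: either(either(A, nat), tup3(unit, char, string)) = either(either(list(nat), nat), tup3(unit, float, string)).
Delete trivial equation char = char.
Decompose list/1: either(char, C) = T3.
Bind T3 := either(char, C); substituting into the one remaining equation that mentions T3 gives: io(list(T2)) = io(list(either(list(either(char, C)), A))).
Bind A := C; substituting into the remaining equations gives: either(either(C, nat), tup3(unit, char, string)) = either(either(list(nat), nat), tup3(unit, float, string)),  io(list(T2)) = io(list(either(list(either(char, C)), C))). Substituting into the earlier binding gives T := C.
Decompose either/2: either(C, nat) = either(list(nat), nat),  tup3(unit, char, string) = tup3(unit, float, string).
Decompose either/2: C = list(nat),  nat = nat.
Bind C := list(nat); substituting into the one remaining equation that mentions C gives: io(list(T2)) = io(list(either(list(either(char, list(nat))), list(nat)))). Substituting into the earlier bindings gives T := list(nat), T3 := either(char, list(nat)), A := list(nat).
Delete trivial equation nat = nat.
Decompose tup3/3: unit = unit,  char = float,  string = string.
Delete trivial equation unit = unit.
Clash: constants char and float differ; no unifier exists.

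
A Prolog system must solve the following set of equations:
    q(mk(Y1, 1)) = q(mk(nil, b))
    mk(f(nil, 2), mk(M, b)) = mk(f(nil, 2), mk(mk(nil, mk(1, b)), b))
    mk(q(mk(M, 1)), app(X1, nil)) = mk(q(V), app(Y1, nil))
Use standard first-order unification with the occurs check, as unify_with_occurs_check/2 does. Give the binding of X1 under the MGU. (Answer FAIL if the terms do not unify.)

FAIL

Decompose q/1: mk(Y1, 1) = mk(nil, b).
Decompose mk/2: Y1 = nil,  1 = b.
Bind Y1 := nil; substituting into the one remaining equation that mentions Y1 gives: mk(q(mk(M, 1)), app(X1, nil)) = mk(q(V), app(nil, nil)).
Clash: constants 1 and b differ; no unifier exists.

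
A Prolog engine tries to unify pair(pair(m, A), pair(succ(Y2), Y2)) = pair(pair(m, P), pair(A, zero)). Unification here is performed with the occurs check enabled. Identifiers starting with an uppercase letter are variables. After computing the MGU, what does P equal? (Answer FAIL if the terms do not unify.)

succ(zero)

Decompose pair/2: pair(m, A) = pair(m, P),  pair(succ(Y2), Y2) = pair(A, zero).
Decompose pair/2: m = m,  A = P.
Delete trivial equation m = m.
Bind A := P; substituting into the remaining equation gives: pair(succ(Y2), Y2) = pair(P, zero).
Decompose pair/2: succ(Y2) = P,  Y2 = zero.
Bind P := succ(Y2); no other remaining equation mentions P. Substituting into the earlier binding gives A := succ(Y2).
Bind Y2 := zero. Substituting into the earlier bindings gives A := succ(zero), P := succ(zero).
MGU = { A -> succ(zero), P -> succ(zero), Y2 -> zero }, so P -> succ(zero).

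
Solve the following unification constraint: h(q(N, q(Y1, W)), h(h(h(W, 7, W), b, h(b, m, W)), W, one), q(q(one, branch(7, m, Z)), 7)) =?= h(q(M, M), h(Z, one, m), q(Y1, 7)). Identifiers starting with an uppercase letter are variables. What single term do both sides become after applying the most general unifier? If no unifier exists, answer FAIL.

Decompose h/3: q(N, q(Y1, W)) =?= q(M, M),  h(h(h(W, 7, W), b, h(b, m, W)), W, one) =?= h(Z, one, m),  q(q(one, branch(7, m, Z)), 7) =?= q(Y1, 7).
Decompose q/2: N =?= M,  q(Y1, W) =?= M.
Bind N := M; no other remaining equation mentions N.
Bind M := q(Y1, W); no other remaining equation mentions M. Substituting into the earlier binding gives N := q(Y1, W).
Decompose h/3: h(h(W, 7, W), b, h(b, m, W)) =?= Z,  W =?= one,  one =?= m.
Bind Z := h(h(W, 7, W), b, h(b, m, W)); substituting into the one remaining equation that mentions Z gives: q(q(one, branch(7, m, h(h(W, 7, W), b, h(b, m, W)))), 7) =?= q(Y1, 7).
Bind W := one; substituting into the one remaining equation that mentions W gives: q(q(one, branch(7, m, h(h(one, 7, one), b, h(b, m, one)))), 7) =?= q(Y1, 7). Substituting into the earlier bindings gives N := q(Y1, one), M := q(Y1, one), Z := h(h(one, 7, one), b, h(b, m, one)).
Clash: constants one and m differ; no unifier exists.

FAIL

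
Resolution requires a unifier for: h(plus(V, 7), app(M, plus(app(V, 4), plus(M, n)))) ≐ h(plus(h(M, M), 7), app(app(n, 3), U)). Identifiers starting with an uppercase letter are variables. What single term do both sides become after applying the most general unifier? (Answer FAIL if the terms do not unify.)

h(plus(h(app(n, 3), app(n, 3)), 7), app(app(n, 3), plus(app(h(app(n, 3), app(n, 3)), 4), plus(app(n, 3), n))))

Decompose h/2: plus(V, 7) ≐ plus(h(M, M), 7),  app(M, plus(app(V, 4), plus(M, n))) ≐ app(app(n, 3), U).
Decompose plus/2: V ≐ h(M, M),  7 ≐ 7.
Bind V := h(M, M); substituting into the one remaining equation that mentions V gives: app(M, plus(app(h(M, M), 4), plus(M, n))) ≐ app(app(n, 3), U).
Delete trivial equation 7 ≐ 7.
Decompose app/2: M ≐ app(n, 3),  plus(app(h(M, M), 4), plus(M, n)) ≐ U.
Bind M := app(n, 3); substituting into the remaining equation gives: plus(app(h(app(n, 3), app(n, 3)), 4), plus(app(n, 3), n)) ≐ U. Substituting into the earlier binding gives V := h(app(n, 3), app(n, 3)).
Bind U := plus(app(h(app(n, 3), app(n, 3)), 4), plus(app(n, 3), n)).
Applying the MGU to either side gives h(plus(h(app(n, 3), app(n, 3)), 7), app(app(n, 3), plus(app(h(app(n, 3), app(n, 3)), 4), plus(app(n, 3), n)))).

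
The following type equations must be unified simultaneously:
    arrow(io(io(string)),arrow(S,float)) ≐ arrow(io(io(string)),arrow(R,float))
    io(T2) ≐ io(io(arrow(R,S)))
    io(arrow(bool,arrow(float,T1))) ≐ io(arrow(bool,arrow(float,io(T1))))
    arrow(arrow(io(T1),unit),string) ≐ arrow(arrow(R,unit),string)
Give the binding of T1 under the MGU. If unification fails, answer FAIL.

Decompose arrow/2: io(io(string)) ≐ io(io(string)),  arrow(S,float) ≐ arrow(R,float).
Delete trivial equation io(io(string)) ≐ io(io(string)).
Decompose arrow/2: S ≐ R,  float ≐ float.
Bind S := R; substituting into the one remaining equation that mentions S gives: io(T2) ≐ io(io(arrow(R,R))).
Delete trivial equation float ≐ float.
Decompose io/1: T2 ≐ io(arrow(R,R)).
Bind T2 := io(arrow(R,R)); no other remaining equation mentions T2.
Decompose io/1: arrow(bool,arrow(float,T1)) ≐ arrow(bool,arrow(float,io(T1))).
Decompose arrow/2: bool ≐ bool,  arrow(float,T1) ≐ arrow(float,io(T1)).
Delete trivial equation bool ≐ bool.
Decompose arrow/2: float ≐ float,  T1 ≐ io(T1).
Delete trivial equation float ≐ float.
Occurs check fails: T1 occurs in io(T1); the equation T1 ≐ io(T1) has no finite solution.

FAIL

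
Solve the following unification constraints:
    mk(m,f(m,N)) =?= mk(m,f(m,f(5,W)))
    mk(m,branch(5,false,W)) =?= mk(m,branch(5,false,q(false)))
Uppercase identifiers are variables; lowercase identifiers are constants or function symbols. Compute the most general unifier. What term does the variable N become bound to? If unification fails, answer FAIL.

f(5,q(false))

Decompose mk/2: m =?= m,  f(m,N) =?= f(m,f(5,W)).
Delete trivial equation m =?= m.
Decompose f/2: m =?= m,  N =?= f(5,W).
Delete trivial equation m =?= m.
Bind N := f(5,W); no other remaining equation mentions N.
Decompose mk/2: m =?= m,  branch(5,false,W) =?= branch(5,false,q(false)).
Delete trivial equation m =?= m.
Decompose branch/3: 5 =?= 5,  false =?= false,  W =?= q(false).
Delete trivial equation 5 =?= 5.
Delete trivial equation false =?= false.
Bind W := q(false). Substituting into the earlier binding gives N := f(5,q(false)).
MGU = { N ↦ f(5,q(false)), W ↦ q(false) }, so N ↦ f(5,q(false)).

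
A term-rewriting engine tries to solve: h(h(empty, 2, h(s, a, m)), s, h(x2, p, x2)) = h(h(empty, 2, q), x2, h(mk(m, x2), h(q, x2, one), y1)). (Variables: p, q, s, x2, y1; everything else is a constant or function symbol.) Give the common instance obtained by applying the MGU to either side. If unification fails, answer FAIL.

Decompose h/3: h(empty, 2, h(s, a, m)) = h(empty, 2, q),  s = x2,  h(x2, p, x2) = h(mk(m, x2), h(q, x2, one), y1).
Decompose h/3: empty = empty,  2 = 2,  h(s, a, m) = q.
Delete trivial equation empty = empty.
Delete trivial equation 2 = 2.
Bind q := h(s, a, m); substituting into the one remaining equation that mentions q gives: h(x2, p, x2) = h(mk(m, x2), h(h(s, a, m), x2, one), y1).
Bind s := x2; substituting into the remaining equation gives: h(x2, p, x2) = h(mk(m, x2), h(h(x2, a, m), x2, one), y1). Substituting into the earlier binding gives q := h(x2, a, m).
Decompose h/3: x2 = mk(m, x2),  p = h(h(x2, a, m), x2, one),  x2 = y1.
Occurs check fails: x2 occurs in mk(m, x2); the equation x2 = mk(m, x2) has no finite solution.

FAIL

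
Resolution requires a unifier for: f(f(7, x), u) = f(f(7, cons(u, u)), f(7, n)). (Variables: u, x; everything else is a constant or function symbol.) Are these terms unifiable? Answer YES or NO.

YES

Decompose f/2: f(7, x) = f(7, cons(u, u)),  u = f(7, n).
Decompose f/2: 7 = 7,  x = cons(u, u).
Delete trivial equation 7 = 7.
Bind x := cons(u, u); no other remaining equation mentions x.
Bind u := f(7, n). Substituting into the earlier binding gives x := cons(f(7, n), f(7, n)).
No equations remain and no clash or occurs-check failure arose, so a unifier exists.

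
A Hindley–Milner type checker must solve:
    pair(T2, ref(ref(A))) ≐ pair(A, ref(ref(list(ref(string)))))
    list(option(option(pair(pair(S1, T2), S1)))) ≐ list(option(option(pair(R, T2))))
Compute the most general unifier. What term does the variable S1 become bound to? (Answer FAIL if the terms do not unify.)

list(ref(string))

Decompose pair/2: T2 ≐ A,  ref(ref(A)) ≐ ref(ref(list(ref(string)))).
Bind T2 := A; substituting into the one remaining equation that mentions T2 gives: list(option(option(pair(pair(S1, A), S1)))) ≐ list(option(option(pair(R, A)))).
Decompose ref/1: ref(A) ≐ ref(list(ref(string))).
Decompose ref/1: A ≐ list(ref(string)).
Bind A := list(ref(string)); substituting into the remaining equation gives: list(option(option(pair(pair(S1, list(ref(string))), S1)))) ≐ list(option(option(pair(R, list(ref(string)))))). Substituting into the earlier binding gives T2 := list(ref(string)).
Decompose list/1: option(option(pair(pair(S1, list(ref(string))), S1))) ≐ option(option(pair(R, list(ref(string))))).
Decompose option/1: option(pair(pair(S1, list(ref(string))), S1)) ≐ option(pair(R, list(ref(string)))).
Decompose option/1: pair(pair(S1, list(ref(string))), S1) ≐ pair(R, list(ref(string))).
Decompose pair/2: pair(S1, list(ref(string))) ≐ R,  S1 ≐ list(ref(string)).
Bind R := pair(S1, list(ref(string))); no other remaining equation mentions R.
Bind S1 := list(ref(string)). Substituting into the earlier binding gives R := pair(list(ref(string)), list(ref(string))).
MGU = { T2 ↦ list(ref(string)), A ↦ list(ref(string)), R ↦ pair(list(ref(string)), list(ref(string))), S1 ↦ list(ref(string)) }, so S1 ↦ list(ref(string)).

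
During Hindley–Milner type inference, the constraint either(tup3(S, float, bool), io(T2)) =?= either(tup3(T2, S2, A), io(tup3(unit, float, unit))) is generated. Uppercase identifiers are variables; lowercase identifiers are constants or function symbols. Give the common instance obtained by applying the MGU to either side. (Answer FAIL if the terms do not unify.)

Decompose either/2: tup3(S, float, bool) =?= tup3(T2, S2, A),  io(T2) =?= io(tup3(unit, float, unit)).
Decompose tup3/3: S =?= T2,  float =?= S2,  bool =?= A.
Bind S := T2; no other remaining equation mentions S.
Bind S2 := float; no other remaining equation mentions S2.
Bind A := bool; no other remaining equation mentions A.
Decompose io/1: T2 =?= tup3(unit, float, unit).
Bind T2 := tup3(unit, float, unit). Substituting into the earlier binding gives S := tup3(unit, float, unit).
Applying the MGU to either side gives either(tup3(tup3(unit, float, unit), float, bool), io(tup3(unit, float, unit))).

either(tup3(tup3(unit, float, unit), float, bool), io(tup3(unit, float, unit)))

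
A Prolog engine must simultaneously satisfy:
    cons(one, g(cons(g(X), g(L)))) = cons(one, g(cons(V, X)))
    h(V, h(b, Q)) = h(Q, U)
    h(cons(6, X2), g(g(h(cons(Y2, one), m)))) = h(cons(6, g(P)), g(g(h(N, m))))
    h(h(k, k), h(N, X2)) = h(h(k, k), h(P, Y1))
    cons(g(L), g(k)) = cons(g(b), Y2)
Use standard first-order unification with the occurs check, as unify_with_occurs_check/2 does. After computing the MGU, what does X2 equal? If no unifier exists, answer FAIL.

Decompose cons/2: one = one,  g(cons(g(X), g(L))) = g(cons(V, X)).
Delete trivial equation one = one.
Decompose g/1: cons(g(X), g(L)) = cons(V, X).
Decompose cons/2: g(X) = V,  g(L) = X.
Bind V := g(X); substituting into the one remaining equation that mentions V gives: h(g(X), h(b, Q)) = h(Q, U).
Bind X := g(L); substituting into the one remaining equation that mentions X gives: h(g(g(L)), h(b, Q)) = h(Q, U). Substituting into the earlier binding gives V := g(g(L)).
Decompose h/2: g(g(L)) = Q,  h(b, Q) = U.
Bind Q := g(g(L)); substituting into the one remaining equation that mentions Q gives: h(b, g(g(L))) = U.
Bind U := h(b, g(g(L))); no other remaining equation mentions U.
Decompose h/2: cons(6, X2) = cons(6, g(P)),  g(g(h(cons(Y2, one), m))) = g(g(h(N, m))).
Decompose cons/2: 6 = 6,  X2 = g(P).
Delete trivial equation 6 = 6.
Bind X2 := g(P); substituting into the one remaining equation that mentions X2 gives: h(h(k, k), h(N, g(P))) = h(h(k, k), h(P, Y1)).
Decompose g/1: g(h(cons(Y2, one), m)) = g(h(N, m)).
Decompose g/1: h(cons(Y2, one), m) = h(N, m).
Decompose h/2: cons(Y2, one) = N,  m = m.
Bind N := cons(Y2, one); substituting into the one remaining equation that mentions N gives: h(h(k, k), h(cons(Y2, one), g(P))) = h(h(k, k), h(P, Y1)).
Delete trivial equation m = m.
Decompose h/2: h(k, k) = h(k, k),  h(cons(Y2, one), g(P)) = h(P, Y1).
Delete trivial equation h(k, k) = h(k, k).
Decompose h/2: cons(Y2, one) = P,  g(P) = Y1.
Bind P := cons(Y2, one); substituting into the one remaining equation that mentions P gives: g(cons(Y2, one)) = Y1. Substituting into the earlier binding gives X2 := g(cons(Y2, one)).
Bind Y1 := g(cons(Y2, one)); no other remaining equation mentions Y1.
Decompose cons/2: g(L) = g(b),  g(k) = Y2.
Decompose g/1: L = b.
Bind L := b; no other remaining equation mentions L. Substituting into the earlier bindings gives V := g(g(b)), X := g(b), Q := g(g(b)), U := h(b, g(g(b))).
Bind Y2 := g(k). Substituting into the earlier bindings gives X2 := g(cons(g(k), one)), N := cons(g(k), one), P := cons(g(k), one), Y1 := g(cons(g(k), one)).
MGU = { V = g(g(b)), X = g(b), Q = g(g(b)), U = h(b, g(g(b))), X2 = g(cons(g(k), one)), N = cons(g(k), one), P = cons(g(k), one), Y1 = g(cons(g(k), one)), L = b, Y2 = g(k) }, so X2 = g(cons(g(k), one)).

g(cons(g(k), one))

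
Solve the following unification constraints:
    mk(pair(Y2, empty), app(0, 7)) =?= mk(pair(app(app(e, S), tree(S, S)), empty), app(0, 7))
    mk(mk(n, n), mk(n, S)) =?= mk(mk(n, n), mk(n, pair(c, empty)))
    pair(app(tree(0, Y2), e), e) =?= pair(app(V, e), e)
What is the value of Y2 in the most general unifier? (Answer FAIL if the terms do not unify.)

app(app(e, pair(c, empty)), tree(pair(c, empty), pair(c, empty)))

Decompose mk/2: pair(Y2, empty) =?= pair(app(app(e, S), tree(S, S)), empty),  app(0, 7) =?= app(0, 7).
Decompose pair/2: Y2 =?= app(app(e, S), tree(S, S)),  empty =?= empty.
Bind Y2 := app(app(e, S), tree(S, S)); substituting into the one remaining equation that mentions Y2 gives: pair(app(tree(0, app(app(e, S), tree(S, S))), e), e) =?= pair(app(V, e), e).
Delete trivial equation empty =?= empty.
Delete trivial equation app(0, 7) =?= app(0, 7).
Decompose mk/2: mk(n, n) =?= mk(n, n),  mk(n, S) =?= mk(n, pair(c, empty)).
Delete trivial equation mk(n, n) =?= mk(n, n).
Decompose mk/2: n =?= n,  S =?= pair(c, empty).
Delete trivial equation n =?= n.
Bind S := pair(c, empty); substituting into the remaining equation gives: pair(app(tree(0, app(app(e, pair(c, empty)), tree(pair(c, empty), pair(c, empty)))), e), e) =?= pair(app(V, e), e). Substituting into the earlier binding gives Y2 := app(app(e, pair(c, empty)), tree(pair(c, empty), pair(c, empty))).
Decompose pair/2: app(tree(0, app(app(e, pair(c, empty)), tree(pair(c, empty), pair(c, empty)))), e) =?= app(V, e),  e =?= e.
Decompose app/2: tree(0, app(app(e, pair(c, empty)), tree(pair(c, empty), pair(c, empty)))) =?= V,  e =?= e.
Bind V := tree(0, app(app(e, pair(c, empty)), tree(pair(c, empty), pair(c, empty)))); no other remaining equation mentions V.
Delete trivial equation e =?= e.
Delete trivial equation e =?= e.
MGU = { Y2 := app(app(e, pair(c, empty)), tree(pair(c, empty), pair(c, empty))), S := pair(c, empty), V := tree(0, app(app(e, pair(c, empty)), tree(pair(c, empty), pair(c, empty)))) }, so Y2 := app(app(e, pair(c, empty)), tree(pair(c, empty), pair(c, empty))).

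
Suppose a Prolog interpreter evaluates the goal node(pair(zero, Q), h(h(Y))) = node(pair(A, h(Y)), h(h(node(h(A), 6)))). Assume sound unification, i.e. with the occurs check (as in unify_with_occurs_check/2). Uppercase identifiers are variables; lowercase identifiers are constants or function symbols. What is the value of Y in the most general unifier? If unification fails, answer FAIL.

Decompose node/2: pair(zero, Q) = pair(A, h(Y)),  h(h(Y)) = h(h(node(h(A), 6))).
Decompose pair/2: zero = A,  Q = h(Y).
Bind A := zero; substituting into the one remaining equation that mentions A gives: h(h(Y)) = h(h(node(h(zero), 6))).
Bind Q := h(Y); no other remaining equation mentions Q.
Decompose h/1: h(Y) = h(node(h(zero), 6)).
Decompose h/1: Y = node(h(zero), 6).
Bind Y := node(h(zero), 6). Substituting into the earlier binding gives Q := h(node(h(zero), 6)).
MGU = { A ↦ zero, Q ↦ h(node(h(zero), 6)), Y ↦ node(h(zero), 6) }, so Y ↦ node(h(zero), 6).

node(h(zero), 6)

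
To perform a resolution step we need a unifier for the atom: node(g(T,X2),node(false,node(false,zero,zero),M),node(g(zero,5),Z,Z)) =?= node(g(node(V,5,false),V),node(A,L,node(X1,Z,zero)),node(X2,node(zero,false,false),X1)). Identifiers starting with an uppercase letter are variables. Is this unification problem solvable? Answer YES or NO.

YES

Decompose node/3: g(T,X2) =?= g(node(V,5,false),V),  node(false,node(false,zero,zero),M) =?= node(A,L,node(X1,Z,zero)),  node(g(zero,5),Z,Z) =?= node(X2,node(zero,false,false),X1).
Decompose g/2: T =?= node(V,5,false),  X2 =?= V.
Bind T := node(V,5,false); no other remaining equation mentions T.
Bind X2 := V; substituting into the one remaining equation that mentions X2 gives: node(g(zero,5),Z,Z) =?= node(V,node(zero,false,false),X1).
Decompose node/3: false =?= A,  node(false,zero,zero) =?= L,  M =?= node(X1,Z,zero).
Bind A := false; no other remaining equation mentions A.
Bind L := node(false,zero,zero); no other remaining equation mentions L.
Bind M := node(X1,Z,zero); no other remaining equation mentions M.
Decompose node/3: g(zero,5) =?= V,  Z =?= node(zero,false,false),  Z =?= X1.
Bind V := g(zero,5); no other remaining equation mentions V. Substituting into the earlier bindings gives T := node(g(zero,5),5,false), X2 := g(zero,5).
Bind Z := node(zero,false,false); substituting into the remaining equation gives: node(zero,false,false) =?= X1. Substituting into the earlier binding gives M := node(X1,node(zero,false,false),zero).
Bind X1 := node(zero,false,false). Substituting into the earlier binding gives M := node(node(zero,false,false),node(zero,false,false),zero).
No equations remain and no clash or occurs-check failure arose, so a unifier exists.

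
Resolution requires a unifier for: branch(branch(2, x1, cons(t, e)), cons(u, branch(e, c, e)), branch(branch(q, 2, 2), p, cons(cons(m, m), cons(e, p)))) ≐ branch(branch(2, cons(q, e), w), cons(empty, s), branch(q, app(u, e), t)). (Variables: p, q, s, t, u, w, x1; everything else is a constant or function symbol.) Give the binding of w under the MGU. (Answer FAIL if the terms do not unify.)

FAIL

Decompose branch/3: branch(2, x1, cons(t, e)) ≐ branch(2, cons(q, e), w),  cons(u, branch(e, c, e)) ≐ cons(empty, s),  branch(branch(q, 2, 2), p, cons(cons(m, m), cons(e, p))) ≐ branch(q, app(u, e), t).
Decompose branch/3: 2 ≐ 2,  x1 ≐ cons(q, e),  cons(t, e) ≐ w.
Delete trivial equation 2 ≐ 2.
Bind x1 := cons(q, e); no other remaining equation mentions x1.
Bind w := cons(t, e); no other remaining equation mentions w.
Decompose cons/2: u ≐ empty,  branch(e, c, e) ≐ s.
Bind u := empty; substituting into the one remaining equation that mentions u gives: branch(branch(q, 2, 2), p, cons(cons(m, m), cons(e, p))) ≐ branch(q, app(empty, e), t).
Bind s := branch(e, c, e); no other remaining equation mentions s.
Decompose branch/3: branch(q, 2, 2) ≐ q,  p ≐ app(empty, e),  cons(cons(m, m), cons(e, p)) ≐ t.
Occurs check fails: q occurs in branch(q, 2, 2); the equation q ≐ branch(q, 2, 2) has no finite solution.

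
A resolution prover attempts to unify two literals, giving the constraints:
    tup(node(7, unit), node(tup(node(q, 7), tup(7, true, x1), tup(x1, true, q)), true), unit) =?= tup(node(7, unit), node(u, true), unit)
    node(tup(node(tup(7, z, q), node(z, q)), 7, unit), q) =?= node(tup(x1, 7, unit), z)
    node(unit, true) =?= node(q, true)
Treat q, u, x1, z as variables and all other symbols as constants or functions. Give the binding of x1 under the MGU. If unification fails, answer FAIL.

node(tup(7, unit, unit), node(unit, unit))

Decompose tup/3: node(7, unit) =?= node(7, unit),  node(tup(node(q, 7), tup(7, true, x1), tup(x1, true, q)), true) =?= node(u, true),  unit =?= unit.
Delete trivial equation node(7, unit) =?= node(7, unit).
Decompose node/2: tup(node(q, 7), tup(7, true, x1), tup(x1, true, q)) =?= u,  true =?= true.
Bind u := tup(node(q, 7), tup(7, true, x1), tup(x1, true, q)); no other remaining equation mentions u.
Delete trivial equation true =?= true.
Delete trivial equation unit =?= unit.
Decompose node/2: tup(node(tup(7, z, q), node(z, q)), 7, unit) =?= tup(x1, 7, unit),  q =?= z.
Decompose tup/3: node(tup(7, z, q), node(z, q)) =?= x1,  7 =?= 7,  unit =?= unit.
Bind x1 := node(tup(7, z, q), node(z, q)); no other remaining equation mentions x1. Substituting into the earlier binding gives u := tup(node(q, 7), tup(7, true, node(tup(7, z, q), node(z, q))), tup(node(tup(7, z, q), node(z, q)), true, q)).
Delete trivial equation 7 =?= 7.
Delete trivial equation unit =?= unit.
Bind q := z; substituting into the remaining equation gives: node(unit, true) =?= node(z, true). Substituting into the earlier bindings gives u := tup(node(z, 7), tup(7, true, node(tup(7, z, z), node(z, z))), tup(node(tup(7, z, z), node(z, z)), true, z)), x1 := node(tup(7, z, z), node(z, z)).
Decompose node/2: unit =?= z,  true =?= true.
Bind z := unit; no other remaining equation mentions z. Substituting into the earlier bindings gives u := tup(node(unit, 7), tup(7, true, node(tup(7, unit, unit), node(unit, unit))), tup(node(tup(7, unit, unit), node(unit, unit)), true, unit)), x1 := node(tup(7, unit, unit), node(unit, unit)), q := unit.
Delete trivial equation true =?= true.
MGU = { u -> tup(node(unit, 7), tup(7, true, node(tup(7, unit, unit), node(unit, unit))), tup(node(tup(7, unit, unit), node(unit, unit)), true, unit)), x1 -> node(tup(7, unit, unit), node(unit, unit)), q -> unit, z -> unit }, so x1 -> node(tup(7, unit, unit), node(unit, unit)).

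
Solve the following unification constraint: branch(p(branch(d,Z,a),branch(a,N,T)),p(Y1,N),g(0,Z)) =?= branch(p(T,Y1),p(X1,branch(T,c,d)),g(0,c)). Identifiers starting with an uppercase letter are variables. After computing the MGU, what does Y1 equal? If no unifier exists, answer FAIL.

branch(a,branch(branch(d,c,a),c,d),branch(d,c,a))

Decompose branch/3: p(branch(d,Z,a),branch(a,N,T)) =?= p(T,Y1),  p(Y1,N) =?= p(X1,branch(T,c,d)),  g(0,Z) =?= g(0,c).
Decompose p/2: branch(d,Z,a) =?= T,  branch(a,N,T) =?= Y1.
Bind T := branch(d,Z,a); substituting into the 2 remaining equations that mention T gives: branch(a,N,branch(d,Z,a)) =?= Y1,  p(Y1,N) =?= p(X1,branch(branch(d,Z,a),c,d)).
Bind Y1 := branch(a,N,branch(d,Z,a)); substituting into the one remaining equation that mentions Y1 gives: p(branch(a,N,branch(d,Z,a)),N) =?= p(X1,branch(branch(d,Z,a),c,d)).
Decompose p/2: branch(a,N,branch(d,Z,a)) =?= X1,  N =?= branch(branch(d,Z,a),c,d).
Bind X1 := branch(a,N,branch(d,Z,a)); no other remaining equation mentions X1.
Bind N := branch(branch(d,Z,a),c,d); no other remaining equation mentions N. Substituting into the earlier bindings gives Y1 := branch(a,branch(branch(d,Z,a),c,d),branch(d,Z,a)), X1 := branch(a,branch(branch(d,Z,a),c,d),branch(d,Z,a)).
Decompose g/2: 0 =?= 0,  Z =?= c.
Delete trivial equation 0 =?= 0.
Bind Z := c. Substituting into the earlier bindings gives T := branch(d,c,a), Y1 := branch(a,branch(branch(d,c,a),c,d),branch(d,c,a)), X1 := branch(a,branch(branch(d,c,a),c,d),branch(d,c,a)), N := branch(branch(d,c,a),c,d).
MGU = { T := branch(d,c,a), Y1 := branch(a,branch(branch(d,c,a),c,d),branch(d,c,a)), X1 := branch(a,branch(branch(d,c,a),c,d),branch(d,c,a)), N := branch(branch(d,c,a),c,d), Z := c }, so Y1 := branch(a,branch(branch(d,c,a),c,d),branch(d,c,a)).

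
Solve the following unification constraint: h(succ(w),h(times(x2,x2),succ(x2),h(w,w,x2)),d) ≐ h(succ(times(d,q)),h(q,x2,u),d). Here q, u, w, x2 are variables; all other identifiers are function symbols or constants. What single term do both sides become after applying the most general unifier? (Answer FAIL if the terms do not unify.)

Decompose h/3: succ(w) ≐ succ(times(d,q)),  h(times(x2,x2),succ(x2),h(w,w,x2)) ≐ h(q,x2,u),  d ≐ d.
Decompose succ/1: w ≐ times(d,q).
Bind w := times(d,q); substituting into the one remaining equation that mentions w gives: h(times(x2,x2),succ(x2),h(times(d,q),times(d,q),x2)) ≐ h(q,x2,u).
Decompose h/3: times(x2,x2) ≐ q,  succ(x2) ≐ x2,  h(times(d,q),times(d,q),x2) ≐ u.
Bind q := times(x2,x2); substituting into the one remaining equation that mentions q gives: h(times(d,times(x2,x2)),times(d,times(x2,x2)),x2) ≐ u. Substituting into the earlier binding gives w := times(d,times(x2,x2)).
Occurs check fails: x2 occurs in succ(x2); the equation x2 ≐ succ(x2) has no finite solution.

FAIL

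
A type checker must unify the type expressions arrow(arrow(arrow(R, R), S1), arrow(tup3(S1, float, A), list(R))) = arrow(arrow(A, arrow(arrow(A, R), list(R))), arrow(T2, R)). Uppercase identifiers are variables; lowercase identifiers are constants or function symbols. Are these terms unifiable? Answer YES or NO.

Decompose arrow/2: arrow(arrow(R, R), S1) = arrow(A, arrow(arrow(A, R), list(R))),  arrow(tup3(S1, float, A), list(R)) = arrow(T2, R).
Decompose arrow/2: arrow(R, R) = A,  S1 = arrow(arrow(A, R), list(R)).
Bind A := arrow(R, R); substituting into the remaining equations gives: S1 = arrow(arrow(arrow(R, R), R), list(R)),  arrow(tup3(S1, float, arrow(R, R)), list(R)) = arrow(T2, R).
Bind S1 := arrow(arrow(arrow(R, R), R), list(R)); substituting into the remaining equation gives: arrow(tup3(arrow(arrow(arrow(R, R), R), list(R)), float, arrow(R, R)), list(R)) = arrow(T2, R).
Decompose arrow/2: tup3(arrow(arrow(arrow(R, R), R), list(R)), float, arrow(R, R)) = T2,  list(R) = R.
Bind T2 := tup3(arrow(arrow(arrow(R, R), R), list(R)), float, arrow(R, R)); no other remaining equation mentions T2.
Occurs check fails: R occurs in list(R); the equation R = list(R) has no finite solution.

NO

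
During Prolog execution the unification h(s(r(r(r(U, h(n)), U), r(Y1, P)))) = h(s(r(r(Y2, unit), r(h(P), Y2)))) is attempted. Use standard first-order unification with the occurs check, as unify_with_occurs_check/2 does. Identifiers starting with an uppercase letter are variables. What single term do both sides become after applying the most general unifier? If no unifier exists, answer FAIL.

Decompose h/1: s(r(r(r(U, h(n)), U), r(Y1, P))) = s(r(r(Y2, unit), r(h(P), Y2))).
Decompose s/1: r(r(r(U, h(n)), U), r(Y1, P)) = r(r(Y2, unit), r(h(P), Y2)).
Decompose r/2: r(r(U, h(n)), U) = r(Y2, unit),  r(Y1, P) = r(h(P), Y2).
Decompose r/2: r(U, h(n)) = Y2,  U = unit.
Bind Y2 := r(U, h(n)); substituting into the one remaining equation that mentions Y2 gives: r(Y1, P) = r(h(P), r(U, h(n))).
Bind U := unit; substituting into the remaining equation gives: r(Y1, P) = r(h(P), r(unit, h(n))). Substituting into the earlier binding gives Y2 := r(unit, h(n)).
Decompose r/2: Y1 = h(P),  P = r(unit, h(n)).
Bind Y1 := h(P); no other remaining equation mentions Y1.
Bind P := r(unit, h(n)). Substituting into the earlier binding gives Y1 := h(r(unit, h(n))).
Applying the MGU to either side gives h(s(r(r(r(unit, h(n)), unit), r(h(r(unit, h(n))), r(unit, h(n)))))).

h(s(r(r(r(unit, h(n)), unit), r(h(r(unit, h(n))), r(unit, h(n))))))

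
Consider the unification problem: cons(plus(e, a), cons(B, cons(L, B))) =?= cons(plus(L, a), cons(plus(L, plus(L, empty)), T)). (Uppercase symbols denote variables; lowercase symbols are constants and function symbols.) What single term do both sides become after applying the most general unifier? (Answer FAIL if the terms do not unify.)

cons(plus(e, a), cons(plus(e, plus(e, empty)), cons(e, plus(e, plus(e, empty)))))

Decompose cons/2: plus(e, a) =?= plus(L, a),  cons(B, cons(L, B)) =?= cons(plus(L, plus(L, empty)), T).
Decompose plus/2: e =?= L,  a =?= a.
Bind L := e; substituting into the one remaining equation that mentions L gives: cons(B, cons(e, B)) =?= cons(plus(e, plus(e, empty)), T).
Delete trivial equation a =?= a.
Decompose cons/2: B =?= plus(e, plus(e, empty)),  cons(e, B) =?= T.
Bind B := plus(e, plus(e, empty)); substituting into the remaining equation gives: cons(e, plus(e, plus(e, empty))) =?= T.
Bind T := cons(e, plus(e, plus(e, empty))).
Applying the MGU to either side gives cons(plus(e, a), cons(plus(e, plus(e, empty)), cons(e, plus(e, plus(e, empty))))).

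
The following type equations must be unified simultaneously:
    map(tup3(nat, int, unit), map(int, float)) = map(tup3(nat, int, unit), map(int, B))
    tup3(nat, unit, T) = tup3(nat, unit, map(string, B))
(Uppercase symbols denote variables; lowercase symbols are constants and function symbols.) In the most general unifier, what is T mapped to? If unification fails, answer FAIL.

map(string, float)

Decompose map/2: tup3(nat, int, unit) = tup3(nat, int, unit),  map(int, float) = map(int, B).
Delete trivial equation tup3(nat, int, unit) = tup3(nat, int, unit).
Decompose map/2: int = int,  float = B.
Delete trivial equation int = int.
Bind B := float; substituting into the remaining equation gives: tup3(nat, unit, T) = tup3(nat, unit, map(string, float)).
Decompose tup3/3: nat = nat,  unit = unit,  T = map(string, float).
Delete trivial equation nat = nat.
Delete trivial equation unit = unit.
Bind T := map(string, float).
MGU = { B -> float, T -> map(string, float) }, so T -> map(string, float).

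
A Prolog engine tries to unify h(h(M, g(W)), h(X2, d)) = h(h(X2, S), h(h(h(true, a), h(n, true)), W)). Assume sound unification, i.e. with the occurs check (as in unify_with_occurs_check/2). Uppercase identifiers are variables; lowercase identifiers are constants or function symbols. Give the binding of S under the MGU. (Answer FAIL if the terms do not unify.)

g(d)

Decompose h/2: h(M, g(W)) = h(X2, S),  h(X2, d) = h(h(h(true, a), h(n, true)), W).
Decompose h/2: M = X2,  g(W) = S.
Bind M := X2; no other remaining equation mentions M.
Bind S := g(W); no other remaining equation mentions S.
Decompose h/2: X2 = h(h(true, a), h(n, true)),  d = W.
Bind X2 := h(h(true, a), h(n, true)); no other remaining equation mentions X2. Substituting into the earlier binding gives M := h(h(true, a), h(n, true)).
Bind W := d. Substituting into the earlier binding gives S := g(d).
MGU = { M -> h(h(true, a), h(n, true)), S -> g(d), X2 -> h(h(true, a), h(n, true)), W -> d }, so S -> g(d).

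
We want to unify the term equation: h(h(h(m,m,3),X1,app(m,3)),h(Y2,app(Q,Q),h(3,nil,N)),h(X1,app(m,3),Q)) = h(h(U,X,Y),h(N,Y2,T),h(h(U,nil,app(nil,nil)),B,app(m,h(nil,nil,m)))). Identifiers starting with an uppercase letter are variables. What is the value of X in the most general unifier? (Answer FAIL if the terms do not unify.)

h(h(m,m,3),nil,app(nil,nil))

Decompose h/3: h(h(m,m,3),X1,app(m,3)) = h(U,X,Y),  h(Y2,app(Q,Q),h(3,nil,N)) = h(N,Y2,T),  h(X1,app(m,3),Q) = h(h(U,nil,app(nil,nil)),B,app(m,h(nil,nil,m))).
Decompose h/3: h(m,m,3) = U,  X1 = X,  app(m,3) = Y.
Bind U := h(m,m,3); substituting into the one remaining equation that mentions U gives: h(X1,app(m,3),Q) = h(h(h(m,m,3),nil,app(nil,nil)),B,app(m,h(nil,nil,m))).
Bind X1 := X; substituting into the one remaining equation that mentions X1 gives: h(X,app(m,3),Q) = h(h(h(m,m,3),nil,app(nil,nil)),B,app(m,h(nil,nil,m))).
Bind Y := app(m,3); no other remaining equation mentions Y.
Decompose h/3: Y2 = N,  app(Q,Q) = Y2,  h(3,nil,N) = T.
Bind Y2 := N; substituting into the one remaining equation that mentions Y2 gives: app(Q,Q) = N.
Bind N := app(Q,Q); substituting into the one remaining equation that mentions N gives: h(3,nil,app(Q,Q)) = T. Substituting into the earlier binding gives Y2 := app(Q,Q).
Bind T := h(3,nil,app(Q,Q)); no other remaining equation mentions T.
Decompose h/3: X = h(h(m,m,3),nil,app(nil,nil)),  app(m,3) = B,  Q = app(m,h(nil,nil,m)).
Bind X := h(h(m,m,3),nil,app(nil,nil)); no other remaining equation mentions X. Substituting into the earlier binding gives X1 := h(h(m,m,3),nil,app(nil,nil)).
Bind B := app(m,3); no other remaining equation mentions B.
Bind Q := app(m,h(nil,nil,m)). Substituting into the earlier bindings gives Y2 := app(app(m,h(nil,nil,m)),app(m,h(nil,nil,m))), N := app(app(m,h(nil,nil,m)),app(m,h(nil,nil,m))), T := h(3,nil,app(app(m,h(nil,nil,m)),app(m,h(nil,nil,m)))).
MGU = { U ↦ h(m,m,3), X1 ↦ h(h(m,m,3),nil,app(nil,nil)), Y ↦ app(m,3), Y2 ↦ app(app(m,h(nil,nil,m)),app(m,h(nil,nil,m))), N ↦ app(app(m,h(nil,nil,m)),app(m,h(nil,nil,m))), T ↦ h(3,nil,app(app(m,h(nil,nil,m)),app(m,h(nil,nil,m)))), X ↦ h(h(m,m,3),nil,app(nil,nil)), B ↦ app(m,3), Q ↦ app(m,h(nil,nil,m)) }, so X ↦ h(h(m,m,3),nil,app(nil,nil)).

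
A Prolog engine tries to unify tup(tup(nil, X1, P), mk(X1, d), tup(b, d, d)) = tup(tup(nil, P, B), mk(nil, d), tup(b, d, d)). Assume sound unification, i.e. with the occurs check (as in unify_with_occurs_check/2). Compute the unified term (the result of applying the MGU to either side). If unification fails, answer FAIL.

Decompose tup/3: tup(nil, X1, P) = tup(nil, P, B),  mk(X1, d) = mk(nil, d),  tup(b, d, d) = tup(b, d, d).
Decompose tup/3: nil = nil,  X1 = P,  P = B.
Delete trivial equation nil = nil.
Bind X1 := P; substituting into the one remaining equation that mentions X1 gives: mk(P, d) = mk(nil, d).
Bind P := B; substituting into the one remaining equation that mentions P gives: mk(B, d) = mk(nil, d). Substituting into the earlier binding gives X1 := B.
Decompose mk/2: B = nil,  d = d.
Bind B := nil; no other remaining equation mentions B. Substituting into the earlier bindings gives X1 := nil, P := nil.
Delete trivial equation d = d.
Delete trivial equation tup(b, d, d) = tup(b, d, d).
Applying the MGU to either side gives tup(tup(nil, nil, nil), mk(nil, d), tup(b, d, d)).

tup(tup(nil, nil, nil), mk(nil, d), tup(b, d, d))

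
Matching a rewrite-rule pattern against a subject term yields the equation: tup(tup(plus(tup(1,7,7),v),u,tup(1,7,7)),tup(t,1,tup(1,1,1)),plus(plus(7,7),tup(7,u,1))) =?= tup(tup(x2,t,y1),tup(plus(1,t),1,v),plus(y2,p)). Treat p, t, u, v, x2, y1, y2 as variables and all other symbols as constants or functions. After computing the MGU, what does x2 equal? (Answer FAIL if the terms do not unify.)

FAIL

Decompose tup/3: tup(plus(tup(1,7,7),v),u,tup(1,7,7)) =?= tup(x2,t,y1),  tup(t,1,tup(1,1,1)) =?= tup(plus(1,t),1,v),  plus(plus(7,7),tup(7,u,1)) =?= plus(y2,p).
Decompose tup/3: plus(tup(1,7,7),v) =?= x2,  u =?= t,  tup(1,7,7) =?= y1.
Bind x2 := plus(tup(1,7,7),v); no other remaining equation mentions x2.
Bind u := t; substituting into the one remaining equation that mentions u gives: plus(plus(7,7),tup(7,t,1)) =?= plus(y2,p).
Bind y1 := tup(1,7,7); no other remaining equation mentions y1.
Decompose tup/3: t =?= plus(1,t),  1 =?= 1,  tup(1,1,1) =?= v.
Occurs check fails: t occurs in plus(1,t); the equation t =?= plus(1,t) has no finite solution.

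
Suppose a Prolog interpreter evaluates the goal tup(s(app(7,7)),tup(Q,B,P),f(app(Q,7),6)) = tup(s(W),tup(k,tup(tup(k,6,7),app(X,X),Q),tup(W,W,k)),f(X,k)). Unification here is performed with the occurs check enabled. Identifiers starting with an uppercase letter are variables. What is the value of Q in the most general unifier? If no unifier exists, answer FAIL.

FAIL

Decompose tup/3: s(app(7,7)) = s(W),  tup(Q,B,P) = tup(k,tup(tup(k,6,7),app(X,X),Q),tup(W,W,k)),  f(app(Q,7),6) = f(X,k).
Decompose s/1: app(7,7) = W.
Bind W := app(7,7); substituting into the one remaining equation that mentions W gives: tup(Q,B,P) = tup(k,tup(tup(k,6,7),app(X,X),Q),tup(app(7,7),app(7,7),k)).
Decompose tup/3: Q = k,  B = tup(tup(k,6,7),app(X,X),Q),  P = tup(app(7,7),app(7,7),k).
Bind Q := k; substituting into the 2 remaining equations that mention Q gives: B = tup(tup(k,6,7),app(X,X),k),  f(app(k,7),6) = f(X,k).
Bind B := tup(tup(k,6,7),app(X,X),k); no other remaining equation mentions B.
Bind P := tup(app(7,7),app(7,7),k); no other remaining equation mentions P.
Decompose f/2: app(k,7) = X,  6 = k.
Bind X := app(k,7); no other remaining equation mentions X. Substituting into the earlier binding gives B := tup(tup(k,6,7),app(app(k,7),app(k,7)),k).
Clash: constants 6 and k differ; no unifier exists.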